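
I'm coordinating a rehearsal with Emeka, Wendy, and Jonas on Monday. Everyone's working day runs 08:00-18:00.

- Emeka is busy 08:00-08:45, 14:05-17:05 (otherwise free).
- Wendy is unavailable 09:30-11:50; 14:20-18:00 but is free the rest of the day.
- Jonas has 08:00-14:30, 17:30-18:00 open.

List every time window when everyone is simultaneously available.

Emeka free: 08:45-14:05, 17:05-18:00 (invert busy blocks within the working day).
Wendy free: 08:00-09:30, 11:50-14:20 (invert busy blocks within the working day).
Jonas free: 08:00-14:30, 17:30-18:00.
Emeka ∩ Wendy: 08:45-09:30, 11:50-14:05.
Emeka ∩ Wendy ∩ Jonas: 08:45-09:30, 11:50-14:05.

08:45-09:30, 11:50-14:05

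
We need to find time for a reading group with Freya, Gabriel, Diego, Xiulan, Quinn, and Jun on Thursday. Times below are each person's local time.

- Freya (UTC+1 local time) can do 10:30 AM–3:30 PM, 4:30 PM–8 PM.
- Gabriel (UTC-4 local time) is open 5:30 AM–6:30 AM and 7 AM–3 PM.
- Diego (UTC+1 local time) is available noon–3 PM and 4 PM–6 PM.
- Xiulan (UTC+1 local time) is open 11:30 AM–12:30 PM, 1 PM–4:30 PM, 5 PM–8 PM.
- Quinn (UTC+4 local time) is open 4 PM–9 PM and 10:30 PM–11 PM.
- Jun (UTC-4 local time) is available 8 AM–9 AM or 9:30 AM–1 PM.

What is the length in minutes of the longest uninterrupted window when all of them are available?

60

Freya in UTC: 09:30-14:30, 15:30-19:00 (subtract 1h to convert from UTC+1).
Gabriel in UTC: 09:30-10:30, 11:00-19:00 (add 4h to convert from UTC-4).
Diego in UTC: 11:00-14:00, 15:00-17:00 (subtract 1h to convert from UTC+1).
Xiulan in UTC: 10:30-11:30, 12:00-15:30, 16:00-19:00 (subtract 1h to convert from UTC+1).
Quinn in UTC: 12:00-17:00, 18:30-19:00 (subtract 4h to convert from UTC+4).
Jun in UTC: 12:00-13:00, 13:30-17:00 (add 4h to convert from UTC-4).
Freya ∩ Gabriel: 09:30-10:30, 11:00-14:30, 15:30-19:00.
Freya ∩ Gabriel ∩ Diego: 11:00-14:00, 15:30-17:00.
Freya ∩ Gabriel ∩ Diego ∩ Xiulan: 11:00-11:30, 12:00-14:00, 16:00-17:00.
Freya ∩ Gabriel ∩ Diego ∩ Xiulan ∩ Quinn: 12:00-14:00, 16:00-17:00.
Freya ∩ Gabriel ∩ Diego ∩ Xiulan ∩ Quinn ∩ Jun: 12:00-13:00, 13:30-14:00, 16:00-17:00.
Those are the intersection windows.
The longest is 12:00-13:00 at 60 minutes.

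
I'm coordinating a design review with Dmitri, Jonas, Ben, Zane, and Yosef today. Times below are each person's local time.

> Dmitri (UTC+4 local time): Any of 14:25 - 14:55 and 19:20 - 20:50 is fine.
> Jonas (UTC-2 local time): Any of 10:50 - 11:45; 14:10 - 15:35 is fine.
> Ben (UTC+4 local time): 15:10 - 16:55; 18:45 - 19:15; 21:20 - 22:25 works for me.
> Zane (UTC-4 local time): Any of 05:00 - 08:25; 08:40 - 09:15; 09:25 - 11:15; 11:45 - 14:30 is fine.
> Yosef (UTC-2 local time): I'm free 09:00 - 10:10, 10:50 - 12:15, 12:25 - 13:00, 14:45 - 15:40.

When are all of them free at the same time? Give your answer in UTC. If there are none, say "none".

Dmitri in UTC: 10:25-10:55, 15:20-16:50 (subtract 4h to convert from UTC+4).
Jonas in UTC: 12:50-13:45, 16:10-17:35 (add 2h to convert from UTC-2).
Ben in UTC: 11:10-12:55, 14:45-15:15, 17:20-18:25 (subtract 4h to convert from UTC+4).
Zane in UTC: 09:00-12:25, 12:40-13:15, 13:25-15:15, 15:45-18:30 (add 4h to convert from UTC-4).
Yosef in UTC: 11:00-12:10, 12:50-14:15, 14:25-15:00, 16:45-17:40 (add 2h to convert from UTC-2).
Dmitri ∩ Jonas: 16:10-16:50.
Dmitri ∩ Jonas ∩ Ben: ∅.
Dmitri ∩ Jonas ∩ Ben ∩ Zane: ∅.
Dmitri ∩ Jonas ∩ Ben ∩ Zane ∩ Yosef: ∅.
There is no time when everyone is free.

none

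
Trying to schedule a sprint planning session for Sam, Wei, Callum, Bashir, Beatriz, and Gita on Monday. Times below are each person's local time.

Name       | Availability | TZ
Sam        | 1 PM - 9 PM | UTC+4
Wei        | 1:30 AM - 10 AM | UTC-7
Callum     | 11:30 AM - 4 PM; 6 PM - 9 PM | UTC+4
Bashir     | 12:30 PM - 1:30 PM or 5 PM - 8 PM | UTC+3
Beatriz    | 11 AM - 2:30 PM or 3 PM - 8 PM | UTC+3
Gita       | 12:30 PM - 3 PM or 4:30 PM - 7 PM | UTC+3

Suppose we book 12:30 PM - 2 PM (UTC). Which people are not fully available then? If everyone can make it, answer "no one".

Sam in UTC: 09:00-17:00 (subtract 4h to convert from UTC+4).
Wei in UTC: 08:30-17:00 (add 7h to convert from UTC-7).
Callum in UTC: 07:30-12:00, 14:00-17:00 (subtract 4h to convert from UTC+4).
Bashir in UTC: 09:30-10:30, 14:00-17:00 (subtract 3h to convert from UTC+3).
Beatriz in UTC: 08:00-11:30, 12:00-17:00 (subtract 3h to convert from UTC+3).
Gita in UTC: 09:30-12:00, 13:30-16:00 (subtract 3h to convert from UTC+3).
Sam: free for 12:30-14:00. Wei: free for 12:30-14:00. Callum: not fully free for 12:30-14:00. Bashir: not fully free for 12:30-14:00. Beatriz: free for 12:30-14:00. Gita: not fully free for 12:30-14:00.

Bashir, Callum, Gita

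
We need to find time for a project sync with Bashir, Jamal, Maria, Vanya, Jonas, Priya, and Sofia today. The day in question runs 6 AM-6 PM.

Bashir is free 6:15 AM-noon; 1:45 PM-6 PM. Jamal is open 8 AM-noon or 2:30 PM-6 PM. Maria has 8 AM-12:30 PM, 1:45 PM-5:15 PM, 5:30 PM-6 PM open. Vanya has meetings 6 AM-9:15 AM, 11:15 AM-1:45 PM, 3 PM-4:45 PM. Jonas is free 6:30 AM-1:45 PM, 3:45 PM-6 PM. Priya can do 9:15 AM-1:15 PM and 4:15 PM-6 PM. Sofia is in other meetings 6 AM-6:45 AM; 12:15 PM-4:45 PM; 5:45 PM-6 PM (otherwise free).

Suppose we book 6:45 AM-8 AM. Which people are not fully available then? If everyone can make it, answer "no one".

Jamal, Maria, Priya, Vanya

Bashir free: 06:15-12:00, 13:45-18:00.
Jamal free: 08:00-12:00, 14:30-18:00.
Maria free: 08:00-12:30, 13:45-17:15, 17:30-18:00.
Vanya free: 09:15-11:15, 13:45-15:00, 16:45-18:00 (invert busy blocks within the working day).
Jonas free: 06:30-13:45, 15:45-18:00.
Priya free: 09:15-13:15, 16:15-18:00.
Sofia free: 06:45-12:15, 16:45-17:45 (invert busy blocks within the working day).
Bashir: free for 06:45-08:00. Jamal: not fully free for 06:45-08:00. Maria: not fully free for 06:45-08:00. Vanya: not fully free for 06:45-08:00. Jonas: free for 06:45-08:00. Priya: not fully free for 06:45-08:00. Sofia: free for 06:45-08:00.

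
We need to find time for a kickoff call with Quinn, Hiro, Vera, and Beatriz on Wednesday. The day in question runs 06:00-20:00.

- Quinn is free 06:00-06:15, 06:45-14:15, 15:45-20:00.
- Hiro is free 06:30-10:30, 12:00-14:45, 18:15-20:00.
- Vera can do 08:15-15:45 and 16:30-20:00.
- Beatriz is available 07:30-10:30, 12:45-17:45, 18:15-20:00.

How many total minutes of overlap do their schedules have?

330

Quinn ∩ Hiro: 06:45-10:30, 12:00-14:15, 18:15-20:00.
Quinn ∩ Hiro ∩ Vera: 08:15-10:30, 12:00-14:15, 18:15-20:00.
Quinn ∩ Hiro ∩ Vera ∩ Beatriz: 08:15-10:30, 12:45-14:15, 18:15-20:00.
Those are the intersection windows.
Summing the common windows: 135 + 90 + 105 = 330 minutes.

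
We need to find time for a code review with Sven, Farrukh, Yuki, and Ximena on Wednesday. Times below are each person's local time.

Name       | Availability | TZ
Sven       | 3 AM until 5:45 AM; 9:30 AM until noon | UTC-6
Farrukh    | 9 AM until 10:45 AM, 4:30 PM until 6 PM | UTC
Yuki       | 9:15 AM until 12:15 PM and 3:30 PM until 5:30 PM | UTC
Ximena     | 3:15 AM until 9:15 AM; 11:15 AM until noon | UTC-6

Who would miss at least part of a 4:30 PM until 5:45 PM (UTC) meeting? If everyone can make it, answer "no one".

Ximena, Yuki

Sven in UTC: 09:00-11:45, 15:30-18:00 (add 6h to convert from UTC-6).
Farrukh in UTC: 09:00-10:45, 16:30-18:00.
Yuki in UTC: 09:15-12:15, 15:30-17:30.
Ximena in UTC: 09:15-15:15, 17:15-18:00 (add 6h to convert from UTC-6).
Sven: free for 16:30-17:45. Farrukh: free for 16:30-17:45. Yuki: not fully free for 16:30-17:45. Ximena: not fully free for 16:30-17:45.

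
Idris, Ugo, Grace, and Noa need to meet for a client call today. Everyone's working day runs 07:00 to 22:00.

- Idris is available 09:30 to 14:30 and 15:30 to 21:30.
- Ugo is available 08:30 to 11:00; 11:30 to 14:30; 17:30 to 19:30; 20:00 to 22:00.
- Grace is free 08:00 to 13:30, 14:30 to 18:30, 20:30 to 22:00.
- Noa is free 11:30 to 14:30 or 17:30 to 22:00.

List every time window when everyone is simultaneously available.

11:30-13:30, 17:30-18:30, 20:30-21:30

Idris ∩ Ugo: 09:30-11:00, 11:30-14:30, 17:30-19:30, 20:00-21:30.
Idris ∩ Ugo ∩ Grace: 09:30-11:00, 11:30-13:30, 17:30-18:30, 20:30-21:30.
Idris ∩ Ugo ∩ Grace ∩ Noa: 11:30-13:30, 17:30-18:30, 20:30-21:30.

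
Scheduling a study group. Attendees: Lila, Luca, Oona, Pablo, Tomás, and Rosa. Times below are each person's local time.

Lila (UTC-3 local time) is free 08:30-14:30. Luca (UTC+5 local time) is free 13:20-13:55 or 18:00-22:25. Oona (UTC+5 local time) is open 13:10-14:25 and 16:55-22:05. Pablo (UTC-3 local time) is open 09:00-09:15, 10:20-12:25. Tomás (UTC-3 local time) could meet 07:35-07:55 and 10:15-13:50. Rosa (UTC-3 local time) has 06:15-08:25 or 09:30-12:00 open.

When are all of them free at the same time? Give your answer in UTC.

13:20-15:00

Lila in UTC: 11:30-17:30 (add 3h to convert from UTC-3).
Luca in UTC: 08:20-08:55, 13:00-17:25 (subtract 5h to convert from UTC+5).
Oona in UTC: 08:10-09:25, 11:55-17:05 (subtract 5h to convert from UTC+5).
Pablo in UTC: 12:00-12:15, 13:20-15:25 (add 3h to convert from UTC-3).
Tomás in UTC: 10:35-10:55, 13:15-16:50 (add 3h to convert from UTC-3).
Rosa in UTC: 09:15-11:25, 12:30-15:00 (add 3h to convert from UTC-3).
Lila ∩ Luca: 13:00-17:25.
Lila ∩ Luca ∩ Oona: 13:00-17:05.
Lila ∩ Luca ∩ Oona ∩ Pablo: 13:20-15:25.
Lila ∩ Luca ∩ Oona ∩ Pablo ∩ Tomás: 13:20-15:25.
Lila ∩ Luca ∩ Oona ∩ Pablo ∩ Tomás ∩ Rosa: 13:20-15:00.
So the common availability across everyone is 13:20-15:00.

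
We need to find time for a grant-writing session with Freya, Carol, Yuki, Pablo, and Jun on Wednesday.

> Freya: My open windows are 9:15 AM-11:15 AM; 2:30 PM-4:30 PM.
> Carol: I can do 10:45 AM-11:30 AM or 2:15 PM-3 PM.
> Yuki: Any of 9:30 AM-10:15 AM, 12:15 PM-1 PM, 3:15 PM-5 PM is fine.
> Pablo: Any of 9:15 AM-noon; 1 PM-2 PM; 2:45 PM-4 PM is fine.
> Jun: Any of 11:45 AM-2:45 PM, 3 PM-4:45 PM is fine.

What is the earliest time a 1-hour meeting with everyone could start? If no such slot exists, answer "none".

Freya ∩ Carol: 10:45-11:15, 14:30-15:00.
Freya ∩ Carol ∩ Yuki: ∅.
Freya ∩ Carol ∩ Yuki ∩ Pablo: ∅.
Freya ∩ Carol ∩ Yuki ∩ Pablo ∩ Jun: ∅.
There is no time when everyone is free.
No common window is at least 60 minutes long.

none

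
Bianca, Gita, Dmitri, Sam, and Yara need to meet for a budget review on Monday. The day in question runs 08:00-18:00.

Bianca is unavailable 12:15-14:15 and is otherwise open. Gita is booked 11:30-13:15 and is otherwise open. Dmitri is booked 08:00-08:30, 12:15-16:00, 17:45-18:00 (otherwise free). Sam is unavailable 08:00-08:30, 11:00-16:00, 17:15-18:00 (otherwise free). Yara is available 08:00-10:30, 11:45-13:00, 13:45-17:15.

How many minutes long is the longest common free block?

120

Bianca free: 08:00-12:15, 14:15-18:00 (invert busy blocks within the working day).
Gita free: 08:00-11:30, 13:15-18:00 (invert busy blocks within the working day).
Dmitri free: 08:30-12:15, 16:00-17:45 (invert busy blocks within the working day).
Sam free: 08:30-11:00, 16:00-17:15 (invert busy blocks within the working day).
Yara free: 08:00-10:30, 11:45-13:00, 13:45-17:15.
Bianca ∩ Gita: 08:00-11:30, 14:15-18:00.
Bianca ∩ Gita ∩ Dmitri: 08:30-11:30, 16:00-17:45.
Bianca ∩ Gita ∩ Dmitri ∩ Sam: 08:30-11:00, 16:00-17:15.
Bianca ∩ Gita ∩ Dmitri ∩ Sam ∩ Yara: 08:30-10:30, 16:00-17:15.
The longest is 08:30-10:30 at 120 minutes.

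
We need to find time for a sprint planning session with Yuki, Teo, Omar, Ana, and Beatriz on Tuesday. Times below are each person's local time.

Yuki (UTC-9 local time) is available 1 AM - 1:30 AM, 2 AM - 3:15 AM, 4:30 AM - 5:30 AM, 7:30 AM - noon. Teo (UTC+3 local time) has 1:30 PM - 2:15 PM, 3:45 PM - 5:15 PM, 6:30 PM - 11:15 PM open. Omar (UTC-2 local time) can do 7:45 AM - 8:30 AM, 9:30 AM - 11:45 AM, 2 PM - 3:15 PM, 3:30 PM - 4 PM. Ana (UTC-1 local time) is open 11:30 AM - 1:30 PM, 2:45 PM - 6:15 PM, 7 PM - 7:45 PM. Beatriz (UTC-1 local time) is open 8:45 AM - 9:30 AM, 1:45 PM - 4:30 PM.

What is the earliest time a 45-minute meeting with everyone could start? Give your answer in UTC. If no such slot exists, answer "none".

16:30

Yuki in UTC: 10:00-10:30, 11:00-12:15, 13:30-14:30, 16:30-21:00 (add 9h to convert from UTC-9).
Teo in UTC: 10:30-11:15, 12:45-14:15, 15:30-20:15 (subtract 3h to convert from UTC+3).
Omar in UTC: 09:45-10:30, 11:30-13:45, 16:00-17:15, 17:30-18:00 (add 2h to convert from UTC-2).
Ana in UTC: 12:30-14:30, 15:45-19:15, 20:00-20:45 (add 1h to convert from UTC-1).
Beatriz in UTC: 09:45-10:30, 14:45-17:30 (add 1h to convert from UTC-1).
Yuki ∩ Teo: 11:00-11:15, 13:30-14:15, 16:30-20:15.
Yuki ∩ Teo ∩ Omar: 13:30-13:45, 16:30-17:15, 17:30-18:00.
Yuki ∩ Teo ∩ Omar ∩ Ana: 13:30-13:45, 16:30-17:15, 17:30-18:00.
Yuki ∩ Teo ∩ Omar ∩ Ana ∩ Beatriz: 16:30-17:15.
Those are the intersection windows.
The first common window of at least 45 minutes is 16:30-17:15, so the earliest start is 16:30.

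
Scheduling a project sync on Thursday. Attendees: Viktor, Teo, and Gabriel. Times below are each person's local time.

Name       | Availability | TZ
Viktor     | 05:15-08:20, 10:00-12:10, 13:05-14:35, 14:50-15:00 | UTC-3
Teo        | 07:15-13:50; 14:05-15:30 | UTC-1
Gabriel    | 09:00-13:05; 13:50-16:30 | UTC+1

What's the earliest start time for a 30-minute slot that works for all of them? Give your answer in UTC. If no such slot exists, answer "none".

08:15

Viktor in UTC: 08:15-11:20, 13:00-15:10, 16:05-17:35, 17:50-18:00 (add 3h to convert from UTC-3).
Teo in UTC: 08:15-14:50, 15:05-16:30 (add 1h to convert from UTC-1).
Gabriel in UTC: 08:00-12:05, 12:50-15:30 (subtract 1h to convert from UTC+1).
Viktor ∩ Teo: 08:15-11:20, 13:00-14:50, 15:05-15:10, 16:05-16:30.
Viktor ∩ Teo ∩ Gabriel: 08:15-11:20, 13:00-14:50, 15:05-15:10.
The first common window of at least 30 minutes is 08:15-11:20, so the earliest start is 08:15.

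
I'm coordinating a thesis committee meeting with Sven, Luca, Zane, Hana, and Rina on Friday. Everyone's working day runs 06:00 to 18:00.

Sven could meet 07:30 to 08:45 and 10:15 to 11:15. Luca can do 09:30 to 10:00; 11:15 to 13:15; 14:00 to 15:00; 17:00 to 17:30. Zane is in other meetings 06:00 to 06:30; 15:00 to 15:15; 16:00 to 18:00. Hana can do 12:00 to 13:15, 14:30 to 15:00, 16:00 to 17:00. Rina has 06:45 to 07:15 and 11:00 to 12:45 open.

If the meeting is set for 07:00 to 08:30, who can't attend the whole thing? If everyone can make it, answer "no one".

Hana, Luca, Rina, Sven

Sven free: 07:30-08:45, 10:15-11:15.
Luca free: 09:30-10:00, 11:15-13:15, 14:00-15:00, 17:00-17:30.
Zane free: 06:30-15:00, 15:15-16:00 (invert busy blocks within the working day).
Hana free: 12:00-13:15, 14:30-15:00, 16:00-17:00.
Rina free: 06:45-07:15, 11:00-12:45.
Sven: not fully free for 07:00-08:30. Luca: not fully free for 07:00-08:30. Zane: free for 07:00-08:30. Hana: not fully free for 07:00-08:30. Rina: not fully free for 07:00-08:30.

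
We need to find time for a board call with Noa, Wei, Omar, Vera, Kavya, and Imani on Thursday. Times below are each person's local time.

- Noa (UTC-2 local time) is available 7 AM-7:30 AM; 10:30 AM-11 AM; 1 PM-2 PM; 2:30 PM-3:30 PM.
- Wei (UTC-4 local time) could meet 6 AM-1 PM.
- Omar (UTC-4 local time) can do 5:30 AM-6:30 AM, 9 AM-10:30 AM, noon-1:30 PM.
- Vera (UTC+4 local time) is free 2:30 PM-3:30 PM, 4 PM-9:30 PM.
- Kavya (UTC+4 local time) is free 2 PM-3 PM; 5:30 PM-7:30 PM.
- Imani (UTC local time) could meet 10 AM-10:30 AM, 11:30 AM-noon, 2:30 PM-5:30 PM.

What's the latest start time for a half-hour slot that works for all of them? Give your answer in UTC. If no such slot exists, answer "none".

none

Noa in UTC: 09:00-09:30, 12:30-13:00, 15:00-16:00, 16:30-17:30 (add 2h to convert from UTC-2).
Wei in UTC: 10:00-17:00 (add 4h to convert from UTC-4).
Omar in UTC: 09:30-10:30, 13:00-14:30, 16:00-17:30 (add 4h to convert from UTC-4).
Vera in UTC: 10:30-11:30, 12:00-17:30 (subtract 4h to convert from UTC+4).
Kavya in UTC: 10:00-11:00, 13:30-15:30 (subtract 4h to convert from UTC+4).
Imani in UTC: 10:00-10:30, 11:30-12:00, 14:30-17:30.
Noa ∩ Wei: 12:30-13:00, 15:00-16:00, 16:30-17:00.
Noa ∩ Wei ∩ Omar: 16:30-17:00.
Noa ∩ Wei ∩ Omar ∩ Vera: 16:30-17:00.
Noa ∩ Wei ∩ Omar ∩ Vera ∩ Kavya: ∅.
Noa ∩ Wei ∩ Omar ∩ Vera ∩ Kavya ∩ Imani: ∅.
There is no time when everyone is free.
No common window is at least 30 minutes long.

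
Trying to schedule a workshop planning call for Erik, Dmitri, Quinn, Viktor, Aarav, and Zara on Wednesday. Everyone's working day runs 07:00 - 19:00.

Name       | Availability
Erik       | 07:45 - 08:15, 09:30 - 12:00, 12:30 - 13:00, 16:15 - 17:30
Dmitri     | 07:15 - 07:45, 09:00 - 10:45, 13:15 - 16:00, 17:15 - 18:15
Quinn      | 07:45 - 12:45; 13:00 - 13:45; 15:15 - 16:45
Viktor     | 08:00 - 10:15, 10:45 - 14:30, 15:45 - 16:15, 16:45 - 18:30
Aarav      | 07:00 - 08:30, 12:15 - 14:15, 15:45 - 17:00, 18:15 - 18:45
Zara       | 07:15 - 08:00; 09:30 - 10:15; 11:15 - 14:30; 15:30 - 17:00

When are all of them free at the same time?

none

Erik ∩ Dmitri: 09:30-10:45, 17:15-17:30.
Erik ∩ Dmitri ∩ Quinn: 09:30-10:45.
Erik ∩ Dmitri ∩ Quinn ∩ Viktor: 09:30-10:15.
Erik ∩ Dmitri ∩ Quinn ∩ Viktor ∩ Aarav: ∅.
Erik ∩ Dmitri ∩ Quinn ∩ Viktor ∩ Aarav ∩ Zara: ∅.
There is no time when everyone is free.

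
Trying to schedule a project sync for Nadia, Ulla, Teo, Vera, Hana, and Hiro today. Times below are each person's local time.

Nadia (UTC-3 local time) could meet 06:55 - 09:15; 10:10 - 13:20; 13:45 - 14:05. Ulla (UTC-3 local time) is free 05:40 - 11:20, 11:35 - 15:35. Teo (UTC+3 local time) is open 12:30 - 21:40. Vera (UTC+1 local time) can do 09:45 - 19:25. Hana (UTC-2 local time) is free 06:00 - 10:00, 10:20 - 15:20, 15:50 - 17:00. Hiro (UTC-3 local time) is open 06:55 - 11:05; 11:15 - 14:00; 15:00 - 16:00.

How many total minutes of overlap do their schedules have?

305

Nadia in UTC: 09:55-12:15, 13:10-16:20, 16:45-17:05 (add 3h to convert from UTC-3).
Ulla in UTC: 08:40-14:20, 14:35-18:35 (add 3h to convert from UTC-3).
Teo in UTC: 09:30-18:40 (subtract 3h to convert from UTC+3).
Vera in UTC: 08:45-18:25 (subtract 1h to convert from UTC+1).
Hana in UTC: 08:00-12:00, 12:20-17:20, 17:50-19:00 (add 2h to convert from UTC-2).
Hiro in UTC: 09:55-14:05, 14:15-17:00, 18:00-19:00 (add 3h to convert from UTC-3).
Nadia ∩ Ulla: 09:55-12:15, 13:10-14:20, 14:35-16:20, 16:45-17:05.
Nadia ∩ Ulla ∩ Teo: 09:55-12:15, 13:10-14:20, 14:35-16:20, 16:45-17:05.
Nadia ∩ Ulla ∩ Teo ∩ Vera: 09:55-12:15, 13:10-14:20, 14:35-16:20, 16:45-17:05.
Nadia ∩ Ulla ∩ Teo ∩ Vera ∩ Hana: 09:55-12:00, 13:10-14:20, 14:35-16:20, 16:45-17:05.
Nadia ∩ Ulla ∩ Teo ∩ Vera ∩ Hana ∩ Hiro: 09:55-12:00, 13:10-14:05, 14:15-14:20, 14:35-16:20, 16:45-17:00.
Those are the intersection windows.
Summing the common windows: 125 + 55 + 5 + 105 + 15 = 305 minutes.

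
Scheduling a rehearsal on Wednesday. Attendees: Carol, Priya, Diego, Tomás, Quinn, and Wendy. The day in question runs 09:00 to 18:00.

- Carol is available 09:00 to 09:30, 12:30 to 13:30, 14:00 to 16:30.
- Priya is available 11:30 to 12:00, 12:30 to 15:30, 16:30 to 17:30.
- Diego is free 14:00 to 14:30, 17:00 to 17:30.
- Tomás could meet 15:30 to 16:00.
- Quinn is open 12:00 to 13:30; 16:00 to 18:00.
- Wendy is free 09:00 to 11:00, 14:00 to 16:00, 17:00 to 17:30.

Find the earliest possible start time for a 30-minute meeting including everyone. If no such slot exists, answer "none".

Carol ∩ Priya: 12:30-13:30, 14:00-15:30.
Carol ∩ Priya ∩ Diego: 14:00-14:30.
Carol ∩ Priya ∩ Diego ∩ Tomás: ∅.
Carol ∩ Priya ∩ Diego ∩ Tomás ∩ Quinn: ∅.
Carol ∩ Priya ∩ Diego ∩ Tomás ∩ Quinn ∩ Wendy: ∅.
There is no time when everyone is free.
No common window is at least 30 minutes long.

none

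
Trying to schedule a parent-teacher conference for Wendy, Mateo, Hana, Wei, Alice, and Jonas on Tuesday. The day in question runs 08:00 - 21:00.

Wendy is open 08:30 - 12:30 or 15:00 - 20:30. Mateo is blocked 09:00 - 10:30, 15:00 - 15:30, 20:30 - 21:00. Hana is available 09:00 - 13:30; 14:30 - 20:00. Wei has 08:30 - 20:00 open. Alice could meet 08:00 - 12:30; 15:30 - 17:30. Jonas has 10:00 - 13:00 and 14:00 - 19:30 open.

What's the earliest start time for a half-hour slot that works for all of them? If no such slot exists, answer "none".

10:30

Wendy free: 08:30-12:30, 15:00-20:30.
Mateo free: 08:00-09:00, 10:30-15:00, 15:30-20:30 (invert busy blocks within the working day).
Hana free: 09:00-13:30, 14:30-20:00.
Wei free: 08:30-20:00.
Alice free: 08:00-12:30, 15:30-17:30.
Jonas free: 10:00-13:00, 14:00-19:30.
Wendy ∩ Mateo: 08:30-09:00, 10:30-12:30, 15:30-20:30.
Wendy ∩ Mateo ∩ Hana: 10:30-12:30, 15:30-20:00.
Wendy ∩ Mateo ∩ Hana ∩ Wei: 10:30-12:30, 15:30-20:00.
Wendy ∩ Mateo ∩ Hana ∩ Wei ∩ Alice: 10:30-12:30, 15:30-17:30.
Wendy ∩ Mateo ∩ Hana ∩ Wei ∩ Alice ∩ Jonas: 10:30-12:30, 15:30-17:30.
The first common window of at least 30 minutes is 10:30-12:30, so the earliest start is 10:30.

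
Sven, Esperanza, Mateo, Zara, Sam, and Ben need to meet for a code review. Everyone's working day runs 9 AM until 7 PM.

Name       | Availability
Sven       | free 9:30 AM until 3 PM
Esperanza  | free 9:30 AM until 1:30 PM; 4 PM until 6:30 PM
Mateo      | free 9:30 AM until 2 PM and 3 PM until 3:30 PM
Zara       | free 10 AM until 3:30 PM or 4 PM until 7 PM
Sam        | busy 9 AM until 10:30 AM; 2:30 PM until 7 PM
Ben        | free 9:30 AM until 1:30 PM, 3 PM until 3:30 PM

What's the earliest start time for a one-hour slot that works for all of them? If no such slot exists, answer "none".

Sven free: 09:30-15:00.
Esperanza free: 09:30-13:30, 16:00-18:30.
Mateo free: 09:30-14:00, 15:00-15:30.
Zara free: 10:00-15:30, 16:00-19:00.
Sam free: 10:30-14:30 (invert busy blocks within the working day).
Ben free: 09:30-13:30, 15:00-15:30.
Sven ∩ Esperanza: 09:30-13:30.
Sven ∩ Esperanza ∩ Mateo: 09:30-13:30.
Sven ∩ Esperanza ∩ Mateo ∩ Zara: 10:00-13:30.
Sven ∩ Esperanza ∩ Mateo ∩ Zara ∩ Sam: 10:30-13:30.
Sven ∩ Esperanza ∩ Mateo ∩ Zara ∩ Sam ∩ Ben: 10:30-13:30.
Those are the intersection windows.
The first common window of at least 60 minutes is 10:30-13:30, so the earliest start is 10:30.

10:30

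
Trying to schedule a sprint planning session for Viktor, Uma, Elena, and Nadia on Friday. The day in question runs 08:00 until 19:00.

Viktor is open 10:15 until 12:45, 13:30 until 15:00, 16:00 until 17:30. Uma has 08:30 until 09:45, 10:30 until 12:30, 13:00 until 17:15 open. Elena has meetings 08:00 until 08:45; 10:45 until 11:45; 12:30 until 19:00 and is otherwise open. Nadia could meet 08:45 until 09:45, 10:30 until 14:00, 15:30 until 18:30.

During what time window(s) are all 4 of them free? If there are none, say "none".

Viktor free: 10:15-12:45, 13:30-15:00, 16:00-17:30.
Uma free: 08:30-09:45, 10:30-12:30, 13:00-17:15.
Elena free: 08:45-10:45, 11:45-12:30 (invert busy blocks within the working day).
Nadia free: 08:45-09:45, 10:30-14:00, 15:30-18:30.
Viktor ∩ Uma: 10:30-12:30, 13:30-15:00, 16:00-17:15.
Viktor ∩ Uma ∩ Elena: 10:30-10:45, 11:45-12:30.
Viktor ∩ Uma ∩ Elena ∩ Nadia: 10:30-10:45, 11:45-12:30.

10:30-10:45, 11:45-12:30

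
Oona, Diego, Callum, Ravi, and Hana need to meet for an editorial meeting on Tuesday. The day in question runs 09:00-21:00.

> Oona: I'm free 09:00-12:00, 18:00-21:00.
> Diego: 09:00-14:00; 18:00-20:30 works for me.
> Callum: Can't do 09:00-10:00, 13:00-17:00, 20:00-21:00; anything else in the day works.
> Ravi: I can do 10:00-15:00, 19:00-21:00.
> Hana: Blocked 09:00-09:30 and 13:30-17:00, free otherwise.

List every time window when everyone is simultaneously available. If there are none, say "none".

10:00-12:00, 19:00-20:00

Oona free: 09:00-12:00, 18:00-21:00.
Diego free: 09:00-14:00, 18:00-20:30.
Callum free: 10:00-13:00, 17:00-20:00 (invert busy blocks within the working day).
Ravi free: 10:00-15:00, 19:00-21:00.
Hana free: 09:30-13:30, 17:00-21:00 (invert busy blocks within the working day).
Oona ∩ Diego: 09:00-12:00, 18:00-20:30.
Oona ∩ Diego ∩ Callum: 10:00-12:00, 18:00-20:00.
Oona ∩ Diego ∩ Callum ∩ Ravi: 10:00-12:00, 19:00-20:00.
Oona ∩ Diego ∩ Callum ∩ Ravi ∩ Hana: 10:00-12:00, 19:00-20:00.
So the common availability across everyone is 10:00-12:00, 19:00-20:00.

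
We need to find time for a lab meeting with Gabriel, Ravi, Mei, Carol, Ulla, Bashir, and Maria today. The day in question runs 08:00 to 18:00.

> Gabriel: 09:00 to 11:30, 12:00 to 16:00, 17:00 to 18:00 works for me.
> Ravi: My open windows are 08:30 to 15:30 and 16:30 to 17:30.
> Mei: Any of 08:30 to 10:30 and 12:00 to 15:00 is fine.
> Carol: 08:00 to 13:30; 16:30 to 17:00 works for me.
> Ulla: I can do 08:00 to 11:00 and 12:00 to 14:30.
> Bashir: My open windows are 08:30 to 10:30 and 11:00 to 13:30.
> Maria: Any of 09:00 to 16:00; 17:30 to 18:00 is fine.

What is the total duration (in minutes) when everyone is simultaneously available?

Gabriel ∩ Ravi: 09:00-11:30, 12:00-15:30, 17:00-17:30.
Gabriel ∩ Ravi ∩ Mei: 09:00-10:30, 12:00-15:00.
Gabriel ∩ Ravi ∩ Mei ∩ Carol: 09:00-10:30, 12:00-13:30.
Gabriel ∩ Ravi ∩ Mei ∩ Carol ∩ Ulla: 09:00-10:30, 12:00-13:30.
Gabriel ∩ Ravi ∩ Mei ∩ Carol ∩ Ulla ∩ Bashir: 09:00-10:30, 12:00-13:30.
Gabriel ∩ Ravi ∩ Mei ∩ Carol ∩ Ulla ∩ Bashir ∩ Maria: 09:00-10:30, 12:00-13:30.
Summing the common windows: 90 + 90 = 180 minutes.

180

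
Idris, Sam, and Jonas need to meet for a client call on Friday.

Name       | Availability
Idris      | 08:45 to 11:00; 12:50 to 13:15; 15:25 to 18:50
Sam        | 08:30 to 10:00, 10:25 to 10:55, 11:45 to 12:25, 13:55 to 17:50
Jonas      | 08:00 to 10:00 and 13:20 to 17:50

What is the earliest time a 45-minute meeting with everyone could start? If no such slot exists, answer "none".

Idris ∩ Sam: 08:45-10:00, 10:25-10:55, 15:25-17:50.
Idris ∩ Sam ∩ Jonas: 08:45-10:00, 15:25-17:50.
The first common window of at least 45 minutes is 08:45-10:00, so the earliest start is 08:45.

08:45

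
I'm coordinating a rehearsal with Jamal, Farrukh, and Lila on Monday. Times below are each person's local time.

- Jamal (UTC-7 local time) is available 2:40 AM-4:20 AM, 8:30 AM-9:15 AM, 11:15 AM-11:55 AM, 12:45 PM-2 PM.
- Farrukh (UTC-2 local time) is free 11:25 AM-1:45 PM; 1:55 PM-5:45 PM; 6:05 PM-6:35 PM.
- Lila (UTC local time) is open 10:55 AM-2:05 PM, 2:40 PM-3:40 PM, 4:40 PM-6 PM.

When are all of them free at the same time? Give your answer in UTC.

Jamal in UTC: 09:40-11:20, 15:30-16:15, 18:15-18:55, 19:45-21:00 (add 7h to convert from UTC-7).
Farrukh in UTC: 13:25-15:45, 15:55-19:45, 20:05-20:35 (add 2h to convert from UTC-2).
Lila in UTC: 10:55-14:05, 14:40-15:40, 16:40-18:00.
Jamal ∩ Farrukh: 15:30-15:45, 15:55-16:15, 18:15-18:55, 20:05-20:35.
Jamal ∩ Farrukh ∩ Lila: 15:30-15:40.

15:30-15:40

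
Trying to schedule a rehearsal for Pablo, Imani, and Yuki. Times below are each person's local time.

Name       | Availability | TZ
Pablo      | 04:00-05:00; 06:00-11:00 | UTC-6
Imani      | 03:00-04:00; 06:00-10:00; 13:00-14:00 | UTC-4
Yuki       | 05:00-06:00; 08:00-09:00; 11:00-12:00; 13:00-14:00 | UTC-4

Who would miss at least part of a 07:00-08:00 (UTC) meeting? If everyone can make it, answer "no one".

Pablo in UTC: 10:00-11:00, 12:00-17:00 (add 6h to convert from UTC-6).
Imani in UTC: 07:00-08:00, 10:00-14:00, 17:00-18:00 (add 4h to convert from UTC-4).
Yuki in UTC: 09:00-10:00, 12:00-13:00, 15:00-16:00, 17:00-18:00 (add 4h to convert from UTC-4).
Pablo: not fully free for 07:00-08:00. Imani: free for 07:00-08:00. Yuki: not fully free for 07:00-08:00.

Pablo, Yuki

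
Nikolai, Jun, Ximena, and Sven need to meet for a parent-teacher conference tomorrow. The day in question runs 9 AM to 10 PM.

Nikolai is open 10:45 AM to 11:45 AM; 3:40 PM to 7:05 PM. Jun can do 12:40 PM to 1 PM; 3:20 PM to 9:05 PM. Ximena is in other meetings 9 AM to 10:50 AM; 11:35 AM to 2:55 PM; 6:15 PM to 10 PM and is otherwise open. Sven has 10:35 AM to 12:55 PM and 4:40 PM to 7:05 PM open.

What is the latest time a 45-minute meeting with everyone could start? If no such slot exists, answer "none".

Nikolai free: 10:45-11:45, 15:40-19:05.
Jun free: 12:40-13:00, 15:20-21:05.
Ximena free: 10:50-11:35, 14:55-18:15 (invert busy blocks within the working day).
Sven free: 10:35-12:55, 16:40-19:05.
Nikolai ∩ Jun: 15:40-19:05.
Nikolai ∩ Jun ∩ Ximena: 15:40-18:15.
Nikolai ∩ Jun ∩ Ximena ∩ Sven: 16:40-18:15.
The last common window of at least 45 minutes is 16:40-18:15; a 45-minute meeting can start as late as 17:30 and still end by 18:15.

17:30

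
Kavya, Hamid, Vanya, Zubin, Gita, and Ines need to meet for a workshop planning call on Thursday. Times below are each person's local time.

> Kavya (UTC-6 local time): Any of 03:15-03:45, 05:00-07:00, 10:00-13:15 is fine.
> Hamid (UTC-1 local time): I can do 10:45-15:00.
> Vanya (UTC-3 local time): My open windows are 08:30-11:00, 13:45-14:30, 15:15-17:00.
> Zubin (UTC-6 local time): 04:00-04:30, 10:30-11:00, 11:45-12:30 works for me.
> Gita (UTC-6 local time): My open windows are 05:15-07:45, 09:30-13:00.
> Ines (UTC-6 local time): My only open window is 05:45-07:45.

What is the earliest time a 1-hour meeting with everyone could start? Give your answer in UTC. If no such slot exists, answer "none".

Kavya in UTC: 09:15-09:45, 11:00-13:00, 16:00-19:15 (add 6h to convert from UTC-6).
Hamid in UTC: 11:45-16:00 (add 1h to convert from UTC-1).
Vanya in UTC: 11:30-14:00, 16:45-17:30, 18:15-20:00 (add 3h to convert from UTC-3).
Zubin in UTC: 10:00-10:30, 16:30-17:00, 17:45-18:30 (add 6h to convert from UTC-6).
Gita in UTC: 11:15-13:45, 15:30-19:00 (add 6h to convert from UTC-6).
Ines in UTC: 11:45-13:45 (add 6h to convert from UTC-6).
Kavya ∩ Hamid: 11:45-13:00.
Kavya ∩ Hamid ∩ Vanya: 11:45-13:00.
Kavya ∩ Hamid ∩ Vanya ∩ Zubin: ∅.
Kavya ∩ Hamid ∩ Vanya ∩ Zubin ∩ Gita: ∅.
Kavya ∩ Hamid ∩ Vanya ∩ Zubin ∩ Gita ∩ Ines: ∅.
There is no time when everyone is free.
No common window is at least 60 minutes long.

none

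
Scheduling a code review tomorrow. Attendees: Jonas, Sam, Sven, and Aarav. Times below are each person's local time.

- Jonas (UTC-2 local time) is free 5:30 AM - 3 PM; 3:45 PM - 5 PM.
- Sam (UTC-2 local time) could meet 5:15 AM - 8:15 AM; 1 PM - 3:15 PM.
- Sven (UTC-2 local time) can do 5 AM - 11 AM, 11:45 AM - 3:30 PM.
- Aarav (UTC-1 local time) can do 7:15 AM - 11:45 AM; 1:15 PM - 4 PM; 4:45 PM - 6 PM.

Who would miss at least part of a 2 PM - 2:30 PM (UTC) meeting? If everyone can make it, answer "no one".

Aarav, Sam

Jonas in UTC: 07:30-17:00, 17:45-19:00 (add 2h to convert from UTC-2).
Sam in UTC: 07:15-10:15, 15:00-17:15 (add 2h to convert from UTC-2).
Sven in UTC: 07:00-13:00, 13:45-17:30 (add 2h to convert from UTC-2).
Aarav in UTC: 08:15-12:45, 14:15-17:00, 17:45-19:00 (add 1h to convert from UTC-1).
Jonas: free for 14:00-14:30. Sam: not fully free for 14:00-14:30. Sven: free for 14:00-14:30. Aarav: not fully free for 14:00-14:30.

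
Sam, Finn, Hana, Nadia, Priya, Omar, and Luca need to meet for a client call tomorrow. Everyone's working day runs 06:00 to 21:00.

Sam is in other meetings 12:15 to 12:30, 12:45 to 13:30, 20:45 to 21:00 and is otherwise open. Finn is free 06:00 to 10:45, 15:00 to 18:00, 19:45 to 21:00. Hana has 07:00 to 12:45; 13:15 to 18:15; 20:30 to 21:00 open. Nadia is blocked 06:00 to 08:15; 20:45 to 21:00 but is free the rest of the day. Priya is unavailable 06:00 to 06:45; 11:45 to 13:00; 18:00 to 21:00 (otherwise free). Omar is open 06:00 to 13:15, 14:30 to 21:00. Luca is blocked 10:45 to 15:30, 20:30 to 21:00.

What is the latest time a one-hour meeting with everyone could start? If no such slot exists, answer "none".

Sam free: 06:00-12:15, 12:30-12:45, 13:30-20:45 (invert busy blocks within the working day).
Finn free: 06:00-10:45, 15:00-18:00, 19:45-21:00.
Hana free: 07:00-12:45, 13:15-18:15, 20:30-21:00.
Nadia free: 08:15-20:45 (invert busy blocks within the working day).
Priya free: 06:45-11:45, 13:00-18:00 (invert busy blocks within the working day).
Omar free: 06:00-13:15, 14:30-21:00.
Luca free: 06:00-10:45, 15:30-20:30 (invert busy blocks within the working day).
Sam ∩ Finn: 06:00-10:45, 15:00-18:00, 19:45-20:45.
Sam ∩ Finn ∩ Hana: 07:00-10:45, 15:00-18:00, 20:30-20:45.
Sam ∩ Finn ∩ Hana ∩ Nadia: 08:15-10:45, 15:00-18:00, 20:30-20:45.
Sam ∩ Finn ∩ Hana ∩ Nadia ∩ Priya: 08:15-10:45, 15:00-18:00.
Sam ∩ Finn ∩ Hana ∩ Nadia ∩ Priya ∩ Omar: 08:15-10:45, 15:00-18:00.
Sam ∩ Finn ∩ Hana ∩ Nadia ∩ Priya ∩ Omar ∩ Luca: 08:15-10:45, 15:30-18:00.
The last common window of at least 60 minutes is 15:30-18:00; a 60-minute meeting can start as late as 17:00 and still end by 18:00.

17:00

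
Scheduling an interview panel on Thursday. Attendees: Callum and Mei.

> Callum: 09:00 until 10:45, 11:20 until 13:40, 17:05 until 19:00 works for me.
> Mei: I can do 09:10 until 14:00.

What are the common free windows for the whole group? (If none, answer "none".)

09:10-10:45, 11:20-13:40

Callum ∩ Mei: 09:10-10:45, 11:20-13:40.
Those are the intersection windows.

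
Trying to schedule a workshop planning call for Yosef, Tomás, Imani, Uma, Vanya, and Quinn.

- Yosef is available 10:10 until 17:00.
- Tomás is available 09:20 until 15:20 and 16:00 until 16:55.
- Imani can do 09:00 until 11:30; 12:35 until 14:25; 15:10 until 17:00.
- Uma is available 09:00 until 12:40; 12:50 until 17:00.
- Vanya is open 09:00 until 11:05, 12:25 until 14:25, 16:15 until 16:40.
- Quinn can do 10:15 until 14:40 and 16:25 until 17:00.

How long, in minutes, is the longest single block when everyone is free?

Yosef ∩ Tomás: 10:10-15:20, 16:00-16:55.
Yosef ∩ Tomás ∩ Imani: 10:10-11:30, 12:35-14:25, 15:10-15:20, 16:00-16:55.
Yosef ∩ Tomás ∩ Imani ∩ Uma: 10:10-11:30, 12:35-12:40, 12:50-14:25, 15:10-15:20, 16:00-16:55.
Yosef ∩ Tomás ∩ Imani ∩ Uma ∩ Vanya: 10:10-11:05, 12:35-12:40, 12:50-14:25, 16:15-16:40.
Yosef ∩ Tomás ∩ Imani ∩ Uma ∩ Vanya ∩ Quinn: 10:15-11:05, 12:35-12:40, 12:50-14:25, 16:25-16:40.
The longest is 12:50-14:25 at 95 minutes.

95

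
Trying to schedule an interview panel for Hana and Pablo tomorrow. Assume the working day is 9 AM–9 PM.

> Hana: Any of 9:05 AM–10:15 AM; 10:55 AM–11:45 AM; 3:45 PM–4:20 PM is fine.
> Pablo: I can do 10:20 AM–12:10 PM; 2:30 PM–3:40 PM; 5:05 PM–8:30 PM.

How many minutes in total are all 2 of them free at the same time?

Hana ∩ Pablo: 10:55-11:45.
Those are the intersection windows.
That's a single block of 50 minutes.

50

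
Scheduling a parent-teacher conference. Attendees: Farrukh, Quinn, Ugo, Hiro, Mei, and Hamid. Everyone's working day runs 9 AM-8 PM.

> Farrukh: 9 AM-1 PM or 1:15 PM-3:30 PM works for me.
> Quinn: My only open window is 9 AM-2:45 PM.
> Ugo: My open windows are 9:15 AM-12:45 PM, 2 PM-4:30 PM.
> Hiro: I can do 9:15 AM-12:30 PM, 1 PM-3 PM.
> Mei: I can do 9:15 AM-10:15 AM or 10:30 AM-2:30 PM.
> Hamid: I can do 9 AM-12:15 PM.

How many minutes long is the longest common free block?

105

Farrukh ∩ Quinn: 09:00-13:00, 13:15-14:45.
Farrukh ∩ Quinn ∩ Ugo: 09:15-12:45, 14:00-14:45.
Farrukh ∩ Quinn ∩ Ugo ∩ Hiro: 09:15-12:30, 14:00-14:45.
Farrukh ∩ Quinn ∩ Ugo ∩ Hiro ∩ Mei: 09:15-10:15, 10:30-12:30, 14:00-14:30.
Farrukh ∩ Quinn ∩ Ugo ∩ Hiro ∩ Mei ∩ Hamid: 09:15-10:15, 10:30-12:15.
So the common availability across everyone is 09:15-10:15, 10:30-12:15.
The longest is 10:30-12:15 at 105 minutes.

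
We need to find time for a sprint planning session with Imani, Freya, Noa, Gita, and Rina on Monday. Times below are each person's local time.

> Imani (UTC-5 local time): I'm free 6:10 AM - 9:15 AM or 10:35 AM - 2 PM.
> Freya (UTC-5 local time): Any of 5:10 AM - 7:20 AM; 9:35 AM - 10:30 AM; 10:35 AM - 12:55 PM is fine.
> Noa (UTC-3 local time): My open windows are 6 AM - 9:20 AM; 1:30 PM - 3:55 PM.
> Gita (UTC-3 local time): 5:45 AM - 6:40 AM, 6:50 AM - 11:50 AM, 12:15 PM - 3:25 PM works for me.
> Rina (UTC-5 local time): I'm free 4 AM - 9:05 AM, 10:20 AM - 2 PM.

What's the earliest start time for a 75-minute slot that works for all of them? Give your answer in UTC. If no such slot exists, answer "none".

16:30

Imani in UTC: 11:10-14:15, 15:35-19:00 (add 5h to convert from UTC-5).
Freya in UTC: 10:10-12:20, 14:35-15:30, 15:35-17:55 (add 5h to convert from UTC-5).
Noa in UTC: 09:00-12:20, 16:30-18:55 (add 3h to convert from UTC-3).
Gita in UTC: 08:45-09:40, 09:50-14:50, 15:15-18:25 (add 3h to convert from UTC-3).
Rina in UTC: 09:00-14:05, 15:20-19:00 (add 5h to convert from UTC-5).
Imani ∩ Freya: 11:10-12:20, 15:35-17:55.
Imani ∩ Freya ∩ Noa: 11:10-12:20, 16:30-17:55.
Imani ∩ Freya ∩ Noa ∩ Gita: 11:10-12:20, 16:30-17:55.
Imani ∩ Freya ∩ Noa ∩ Gita ∩ Rina: 11:10-12:20, 16:30-17:55.
The first common window of at least 75 minutes is 16:30-17:55, so the earliest start is 16:30.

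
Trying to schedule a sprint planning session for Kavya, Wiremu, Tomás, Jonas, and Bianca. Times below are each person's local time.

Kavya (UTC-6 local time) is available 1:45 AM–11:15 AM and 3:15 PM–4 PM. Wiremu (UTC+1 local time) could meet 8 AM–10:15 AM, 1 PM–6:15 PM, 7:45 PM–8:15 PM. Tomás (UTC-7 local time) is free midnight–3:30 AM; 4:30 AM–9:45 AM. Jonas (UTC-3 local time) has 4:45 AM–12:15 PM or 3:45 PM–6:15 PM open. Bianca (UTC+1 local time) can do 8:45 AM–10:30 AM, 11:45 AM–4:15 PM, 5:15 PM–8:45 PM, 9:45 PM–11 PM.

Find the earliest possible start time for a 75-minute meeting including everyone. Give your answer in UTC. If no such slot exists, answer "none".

Kavya in UTC: 07:45-17:15, 21:15-22:00 (add 6h to convert from UTC-6).
Wiremu in UTC: 07:00-09:15, 12:00-17:15, 18:45-19:15 (subtract 1h to convert from UTC+1).
Tomás in UTC: 07:00-10:30, 11:30-16:45 (add 7h to convert from UTC-7).
Jonas in UTC: 07:45-15:15, 18:45-21:15 (add 3h to convert from UTC-3).
Bianca in UTC: 07:45-09:30, 10:45-15:15, 16:15-19:45, 20:45-22:00 (subtract 1h to convert from UTC+1).
Kavya ∩ Wiremu: 07:45-09:15, 12:00-17:15.
Kavya ∩ Wiremu ∩ Tomás: 07:45-09:15, 12:00-16:45.
Kavya ∩ Wiremu ∩ Tomás ∩ Jonas: 07:45-09:15, 12:00-15:15.
Kavya ∩ Wiremu ∩ Tomás ∩ Jonas ∩ Bianca: 07:45-09:15, 12:00-15:15.
The first common window of at least 75 minutes is 07:45-09:15, so the earliest start is 07:45.

07:45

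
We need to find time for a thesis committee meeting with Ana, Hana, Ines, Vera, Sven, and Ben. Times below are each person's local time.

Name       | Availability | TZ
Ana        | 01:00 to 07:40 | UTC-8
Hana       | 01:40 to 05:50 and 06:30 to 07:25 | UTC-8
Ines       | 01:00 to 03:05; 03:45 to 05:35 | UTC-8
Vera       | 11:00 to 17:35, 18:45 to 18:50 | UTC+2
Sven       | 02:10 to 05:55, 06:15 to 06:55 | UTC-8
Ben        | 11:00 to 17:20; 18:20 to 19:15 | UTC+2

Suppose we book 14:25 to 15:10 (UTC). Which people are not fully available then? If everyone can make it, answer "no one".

Hana, Ines, Sven

Ana in UTC: 09:00-15:40 (add 8h to convert from UTC-8).
Hana in UTC: 09:40-13:50, 14:30-15:25 (add 8h to convert from UTC-8).
Ines in UTC: 09:00-11:05, 11:45-13:35 (add 8h to convert from UTC-8).
Vera in UTC: 09:00-15:35, 16:45-16:50 (subtract 2h to convert from UTC+2).
Sven in UTC: 10:10-13:55, 14:15-14:55 (add 8h to convert from UTC-8).
Ben in UTC: 09:00-15:20, 16:20-17:15 (subtract 2h to convert from UTC+2).
Ana: free for 14:25-15:10. Hana: not fully free for 14:25-15:10. Ines: not fully free for 14:25-15:10. Vera: free for 14:25-15:10. Sven: not fully free for 14:25-15:10. Ben: free for 14:25-15:10.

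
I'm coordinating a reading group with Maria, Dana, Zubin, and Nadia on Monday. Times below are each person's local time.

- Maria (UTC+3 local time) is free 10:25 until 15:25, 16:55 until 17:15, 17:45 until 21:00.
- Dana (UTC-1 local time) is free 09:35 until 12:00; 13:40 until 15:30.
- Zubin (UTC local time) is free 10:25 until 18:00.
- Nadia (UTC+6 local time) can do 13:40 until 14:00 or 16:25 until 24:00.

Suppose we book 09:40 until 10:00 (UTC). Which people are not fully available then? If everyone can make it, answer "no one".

Maria in UTC: 07:25-12:25, 13:55-14:15, 14:45-18:00 (subtract 3h to convert from UTC+3).
Dana in UTC: 10:35-13:00, 14:40-16:30 (add 1h to convert from UTC-1).
Zubin in UTC: 10:25-18:00.
Nadia in UTC: 07:40-08:00, 10:25-18:00 (subtract 6h to convert from UTC+6).
Maria: free for 09:40-10:00. Dana: not fully free for 09:40-10:00. Zubin: not fully free for 09:40-10:00. Nadia: not fully free for 09:40-10:00.

Dana, Nadia, Zubin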